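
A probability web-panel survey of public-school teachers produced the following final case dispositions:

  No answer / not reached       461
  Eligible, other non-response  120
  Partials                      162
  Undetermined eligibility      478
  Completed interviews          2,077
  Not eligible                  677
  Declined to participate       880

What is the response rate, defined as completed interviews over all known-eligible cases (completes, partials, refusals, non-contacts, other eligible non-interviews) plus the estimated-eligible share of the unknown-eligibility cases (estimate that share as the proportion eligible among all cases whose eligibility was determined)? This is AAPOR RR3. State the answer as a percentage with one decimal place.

50.6%

Num: 2077
Determined eligible: 2077 + 162 + 880 + 461 + 120 = 3700
e = 3700 / (3700 + 677) = 3700 / 4377 = 0.8453
e × U: 0.8453 × 478 = 404.05
Base: 3700 + 404.05 = 4104.05
RR3 = 2077 / 4104.05 = 0.5061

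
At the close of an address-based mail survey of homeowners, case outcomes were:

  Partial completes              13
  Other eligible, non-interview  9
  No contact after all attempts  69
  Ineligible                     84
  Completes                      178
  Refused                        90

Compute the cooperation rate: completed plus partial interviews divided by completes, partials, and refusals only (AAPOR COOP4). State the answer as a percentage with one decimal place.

68.0%

Top: 178 + 13 = 191
Denominator: 178 + 13 + 90 = 281
COOP4 = 191 / 281 = 0.6797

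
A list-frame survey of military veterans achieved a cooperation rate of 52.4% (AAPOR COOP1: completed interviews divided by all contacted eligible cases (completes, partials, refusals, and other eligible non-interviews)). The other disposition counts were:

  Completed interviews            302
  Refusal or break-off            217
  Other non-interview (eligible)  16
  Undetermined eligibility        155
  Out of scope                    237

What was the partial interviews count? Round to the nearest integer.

COOP1 = 302 / D = 0.524
D = 302 / 0.524 = 576.3
Other denominator terms total 535
partial interviews = 576.3 − 535 ≈ 41

41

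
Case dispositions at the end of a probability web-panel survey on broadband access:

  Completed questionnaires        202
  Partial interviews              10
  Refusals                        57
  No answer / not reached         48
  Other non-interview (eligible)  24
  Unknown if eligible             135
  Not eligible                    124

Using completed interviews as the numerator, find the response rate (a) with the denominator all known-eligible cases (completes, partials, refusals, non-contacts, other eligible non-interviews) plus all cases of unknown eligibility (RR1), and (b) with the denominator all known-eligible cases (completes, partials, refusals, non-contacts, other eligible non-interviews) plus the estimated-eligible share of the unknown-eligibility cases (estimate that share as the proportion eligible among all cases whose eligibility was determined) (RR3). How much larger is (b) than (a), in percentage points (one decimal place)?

3.5

Top: 202
Base: 202 + 10 + 57 + 48 + 24 + 135 = 476
RR1 = 202 / 476 = 0.4244
Eligible (known): 202 + 10 + 57 + 48 + 24 = 341
e = 341 / (341 + 124) = 341 / 465 = 0.7333
e × U: 0.7333 × 135 = 99.00
Base: 341 + 99.00 = 440.00
RR3 = 202 / 440.00 = 0.4591
Difference = 45.91 − 42.44 = 3.47 percentage points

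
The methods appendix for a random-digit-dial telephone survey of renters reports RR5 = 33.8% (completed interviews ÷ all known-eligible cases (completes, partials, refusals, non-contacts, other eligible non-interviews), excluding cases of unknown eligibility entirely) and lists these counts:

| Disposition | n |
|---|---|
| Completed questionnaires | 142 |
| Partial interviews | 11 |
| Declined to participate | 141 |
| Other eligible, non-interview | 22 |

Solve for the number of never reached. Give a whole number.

RR5 = 142 / D = 0.338
D = 142 / 0.338 = 420.1
Rest of base = 316
never reached = 420.1 − 316 ≈ 104

104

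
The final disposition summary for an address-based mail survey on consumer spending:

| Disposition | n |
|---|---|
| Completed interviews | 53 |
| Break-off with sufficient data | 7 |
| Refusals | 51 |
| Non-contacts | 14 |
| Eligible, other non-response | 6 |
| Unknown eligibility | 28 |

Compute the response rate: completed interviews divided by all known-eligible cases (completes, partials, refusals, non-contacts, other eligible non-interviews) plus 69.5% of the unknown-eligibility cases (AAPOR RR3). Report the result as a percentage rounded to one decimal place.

35.2%

Top → 53
Eligible (known) → 53 + 7 + 51 + 14 + 6 = 131
Eligible share of unknowns → 0.6950 × 28 = 19.46
Denom → 131 + 19.46 = 150.46
RR3 = 53 / 150.46 = 0.3523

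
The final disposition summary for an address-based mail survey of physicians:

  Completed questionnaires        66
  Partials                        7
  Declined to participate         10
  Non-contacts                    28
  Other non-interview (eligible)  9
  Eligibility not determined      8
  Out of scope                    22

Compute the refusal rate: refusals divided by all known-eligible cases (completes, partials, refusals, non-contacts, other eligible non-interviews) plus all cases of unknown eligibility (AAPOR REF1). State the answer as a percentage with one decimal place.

Top → 10
Base → 66 + 7 + 10 + 28 + 9 + 8 = 128
REF1 = 10 / 128 = 0.0781

7.8%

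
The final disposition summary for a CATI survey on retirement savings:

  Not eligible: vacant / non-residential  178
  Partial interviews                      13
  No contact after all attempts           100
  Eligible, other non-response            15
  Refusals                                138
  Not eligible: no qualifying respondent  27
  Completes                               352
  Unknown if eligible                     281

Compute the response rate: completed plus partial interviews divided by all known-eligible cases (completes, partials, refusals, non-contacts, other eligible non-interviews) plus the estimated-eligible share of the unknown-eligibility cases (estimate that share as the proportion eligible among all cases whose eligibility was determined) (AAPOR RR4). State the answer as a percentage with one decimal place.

44.0%

Ineligible = 27 + 178 = 205
Numerator = 352 + 13 = 365
Eligible (known) = 352 + 13 + 138 + 100 + 15 = 618
e = 618 / (618 + 205) = 618 / 823 = 0.7509
Estimated eligible among unknowns = 0.7509 × 281 = 211.00
Denom = 618 + 211.00 = 829.00
RR4 = 365 / 829.00 = 0.4403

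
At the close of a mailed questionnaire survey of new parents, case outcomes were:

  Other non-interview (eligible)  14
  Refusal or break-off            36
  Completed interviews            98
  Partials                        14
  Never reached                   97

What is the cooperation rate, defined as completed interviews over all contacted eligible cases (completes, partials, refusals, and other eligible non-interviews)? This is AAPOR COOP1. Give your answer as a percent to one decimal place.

60.5%

Top → 98
Denom → 98 + 14 + 36 + 14 = 162
COOP1 = 98 / 162 = 0.6049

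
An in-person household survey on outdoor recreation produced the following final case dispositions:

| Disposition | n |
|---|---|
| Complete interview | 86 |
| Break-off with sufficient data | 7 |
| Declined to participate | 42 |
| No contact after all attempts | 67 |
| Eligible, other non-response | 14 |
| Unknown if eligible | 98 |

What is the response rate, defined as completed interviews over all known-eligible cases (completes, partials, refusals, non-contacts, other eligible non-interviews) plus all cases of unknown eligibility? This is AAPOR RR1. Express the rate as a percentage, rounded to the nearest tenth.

Num → 86
Base → 86 + 7 + 42 + 67 + 14 + 98 = 314
RR1 = 86 / 314 = 0.2739

27.4%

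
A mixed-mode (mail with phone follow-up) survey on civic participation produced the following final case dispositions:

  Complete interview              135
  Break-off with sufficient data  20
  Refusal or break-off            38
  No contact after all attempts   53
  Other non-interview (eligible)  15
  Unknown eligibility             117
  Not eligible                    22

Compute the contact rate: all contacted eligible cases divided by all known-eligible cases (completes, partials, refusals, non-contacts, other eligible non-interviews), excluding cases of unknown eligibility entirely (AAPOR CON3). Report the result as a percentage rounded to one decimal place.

Num → 135 + 20 + 38 + 15 = 208
Denominator → 135 + 20 + 38 + 53 + 15 = 261
CON3 = 208 / 261 = 0.7969

79.7%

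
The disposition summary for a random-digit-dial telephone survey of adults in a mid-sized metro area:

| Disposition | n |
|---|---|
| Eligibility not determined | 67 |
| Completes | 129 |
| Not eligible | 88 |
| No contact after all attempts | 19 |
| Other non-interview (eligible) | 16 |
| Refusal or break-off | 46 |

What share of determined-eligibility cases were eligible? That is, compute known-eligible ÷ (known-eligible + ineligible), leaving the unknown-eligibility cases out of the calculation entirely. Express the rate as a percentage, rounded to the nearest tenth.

Known eligible = 129 + 46 + 19 + 16 = 210
e = 210 / (210 + 88) = 210 / 298 = 0.7047

70.5%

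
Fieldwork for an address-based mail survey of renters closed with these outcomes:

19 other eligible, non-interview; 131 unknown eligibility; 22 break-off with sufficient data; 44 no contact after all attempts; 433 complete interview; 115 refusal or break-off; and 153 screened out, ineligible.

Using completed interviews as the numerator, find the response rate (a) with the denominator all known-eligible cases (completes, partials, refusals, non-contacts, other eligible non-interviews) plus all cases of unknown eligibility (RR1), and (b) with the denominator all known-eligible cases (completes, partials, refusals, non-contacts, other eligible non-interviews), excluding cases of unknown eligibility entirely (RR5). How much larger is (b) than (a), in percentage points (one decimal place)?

Numerator → 433
Denominator → 433 + 22 + 115 + 44 + 19 + 131 = 764
RR1 = 433 / 764 = 0.5668
Denominator → 433 + 22 + 115 + 44 + 19 = 633
RR5 = 433 / 633 = 0.6840
Difference = 68.40 − 56.68 = 11.72 percentage points

11.7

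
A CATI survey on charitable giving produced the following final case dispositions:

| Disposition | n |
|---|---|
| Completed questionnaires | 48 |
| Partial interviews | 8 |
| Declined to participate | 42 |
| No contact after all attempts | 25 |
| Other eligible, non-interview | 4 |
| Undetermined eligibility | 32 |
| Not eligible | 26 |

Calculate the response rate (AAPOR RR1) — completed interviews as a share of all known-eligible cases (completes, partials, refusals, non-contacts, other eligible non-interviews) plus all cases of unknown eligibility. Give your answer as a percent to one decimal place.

30.2%

Numerator → 48
Denom → 48 + 8 + 42 + 25 + 4 + 32 = 159
RR1 = 48 / 159 = 0.3019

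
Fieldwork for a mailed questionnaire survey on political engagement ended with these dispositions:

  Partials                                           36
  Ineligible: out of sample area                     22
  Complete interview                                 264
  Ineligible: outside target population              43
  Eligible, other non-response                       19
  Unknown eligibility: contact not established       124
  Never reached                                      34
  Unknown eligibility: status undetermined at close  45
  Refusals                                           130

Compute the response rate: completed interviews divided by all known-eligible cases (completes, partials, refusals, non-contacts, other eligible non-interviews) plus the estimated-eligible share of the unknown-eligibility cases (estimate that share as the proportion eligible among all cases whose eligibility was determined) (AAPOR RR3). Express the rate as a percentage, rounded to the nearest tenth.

41.8%

Unknown if eligible = 124 + 45 = 169
Ineligible = 43 + 22 = 65
Top: 264
Determined eligible: 264 + 36 + 130 + 34 + 19 = 483
e = 483 / (483 + 65) = 483 / 548 = 0.8814
Eligible share of unknowns: 0.8814 × 169 = 148.96
Denom: 483 + 148.96 = 631.96
RR3 = 264 / 631.96 = 0.4177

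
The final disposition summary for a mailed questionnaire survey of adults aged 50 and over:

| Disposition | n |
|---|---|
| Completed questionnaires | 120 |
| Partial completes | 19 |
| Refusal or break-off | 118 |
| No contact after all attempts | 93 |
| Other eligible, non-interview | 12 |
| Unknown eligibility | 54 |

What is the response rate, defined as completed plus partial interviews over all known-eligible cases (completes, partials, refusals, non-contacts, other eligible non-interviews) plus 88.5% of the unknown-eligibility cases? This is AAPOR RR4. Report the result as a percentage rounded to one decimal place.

Num → 120 + 19 = 139
Known eligible → 120 + 19 + 118 + 93 + 12 = 362
Estimated eligible among unknowns → 0.8850 × 54 = 47.79
Base → 362 + 47.79 = 409.79
RR4 = 139 / 409.79 = 0.3392

33.9%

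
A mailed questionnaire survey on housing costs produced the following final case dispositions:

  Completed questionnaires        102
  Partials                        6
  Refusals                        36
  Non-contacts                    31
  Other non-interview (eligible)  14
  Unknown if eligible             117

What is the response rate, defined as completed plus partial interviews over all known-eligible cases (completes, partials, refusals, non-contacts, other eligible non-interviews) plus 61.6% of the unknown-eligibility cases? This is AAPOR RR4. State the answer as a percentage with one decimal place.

41.4%

Num: 102 + 6 = 108
Eligible (known): 102 + 6 + 36 + 31 + 14 = 189
Estimated eligible among unknowns: 0.6160 × 117 = 72.07
Denominator: 189 + 72.07 = 261.07
RR4 = 108 / 261.07 = 0.4137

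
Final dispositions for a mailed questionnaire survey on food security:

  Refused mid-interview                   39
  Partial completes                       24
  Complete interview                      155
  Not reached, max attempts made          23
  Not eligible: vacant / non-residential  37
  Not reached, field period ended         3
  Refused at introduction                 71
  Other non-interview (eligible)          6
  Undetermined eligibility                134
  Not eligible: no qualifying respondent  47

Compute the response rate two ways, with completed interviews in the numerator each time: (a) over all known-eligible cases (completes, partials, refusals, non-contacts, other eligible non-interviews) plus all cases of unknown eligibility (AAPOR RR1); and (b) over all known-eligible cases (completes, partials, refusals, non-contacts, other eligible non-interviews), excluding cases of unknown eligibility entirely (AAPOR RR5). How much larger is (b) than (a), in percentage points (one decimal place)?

14.2

Refusals = 71 + 39 = 110
No contact after all attempts = 3 + 23 = 26
Ineligible = 47 + 37 = 84
Num: 155
Denom: 155 + 24 + 110 + 26 + 6 + 134 = 455
RR1 = 155 / 455 = 0.3407
Denom: 155 + 24 + 110 + 26 + 6 = 321
RR5 = 155 / 321 = 0.4829
Difference = 48.29 − 34.07 = 14.22 percentage points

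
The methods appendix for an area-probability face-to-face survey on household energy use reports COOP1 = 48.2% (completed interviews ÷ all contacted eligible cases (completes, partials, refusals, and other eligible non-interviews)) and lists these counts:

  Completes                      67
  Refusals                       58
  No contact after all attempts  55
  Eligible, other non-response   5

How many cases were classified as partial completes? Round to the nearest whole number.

9

COOP1 = 67 / D = 0.482
D = 67 / 0.482 = 139.0
Rest of base = 130
partial completes = 139.0 − 130 ≈ 9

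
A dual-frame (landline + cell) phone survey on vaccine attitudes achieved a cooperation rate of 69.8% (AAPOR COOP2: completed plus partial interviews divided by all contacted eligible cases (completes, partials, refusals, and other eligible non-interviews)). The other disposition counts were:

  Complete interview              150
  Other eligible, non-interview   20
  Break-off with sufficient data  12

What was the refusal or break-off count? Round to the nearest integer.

Numerator: 150 + 12 = 162
COOP2 = 162 / D = 0.698
D = 162 / 0.698 = 232.1
Rest of base = 182
refusal or break-off = 232.1 − 182 ≈ 50

50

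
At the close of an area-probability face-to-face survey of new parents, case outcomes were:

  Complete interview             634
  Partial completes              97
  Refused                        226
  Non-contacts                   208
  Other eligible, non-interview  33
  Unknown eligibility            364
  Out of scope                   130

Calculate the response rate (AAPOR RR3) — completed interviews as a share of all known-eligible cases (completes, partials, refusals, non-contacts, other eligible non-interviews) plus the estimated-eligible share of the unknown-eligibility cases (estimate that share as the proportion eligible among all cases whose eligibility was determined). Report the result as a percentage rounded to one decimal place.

Top → 634
Determined eligible → 634 + 97 + 226 + 208 + 33 = 1198
e = 1198 / (1198 + 130) = 1198 / 1328 = 0.9021
Eligible share of unknowns → 0.9021 × 364 = 328.36
Base → 1198 + 328.36 = 1526.36
RR3 = 634 / 1526.36 = 0.4154

41.5%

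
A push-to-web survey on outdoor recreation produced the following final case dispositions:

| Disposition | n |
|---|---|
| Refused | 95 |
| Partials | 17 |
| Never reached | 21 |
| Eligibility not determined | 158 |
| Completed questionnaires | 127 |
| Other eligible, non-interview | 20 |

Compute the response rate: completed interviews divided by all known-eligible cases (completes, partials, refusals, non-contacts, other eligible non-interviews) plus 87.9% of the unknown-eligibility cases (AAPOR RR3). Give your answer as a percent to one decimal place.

30.3%

Num → 127
Eligible (known) → 127 + 17 + 95 + 21 + 20 = 280
Eligible share of unknowns → 0.8790 × 158 = 138.88
Base → 280 + 138.88 = 418.88
RR3 = 127 / 418.88 = 0.3032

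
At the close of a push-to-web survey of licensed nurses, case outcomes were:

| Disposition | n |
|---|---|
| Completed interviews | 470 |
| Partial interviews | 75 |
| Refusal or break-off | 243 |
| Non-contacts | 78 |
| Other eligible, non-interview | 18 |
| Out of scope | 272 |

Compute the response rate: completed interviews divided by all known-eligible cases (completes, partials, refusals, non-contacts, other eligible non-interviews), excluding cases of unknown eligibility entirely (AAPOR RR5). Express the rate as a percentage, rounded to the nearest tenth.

Numerator → 470
Denom → 470 + 75 + 243 + 78 + 18 = 884
RR5 = 470 / 884 = 0.5317

53.2%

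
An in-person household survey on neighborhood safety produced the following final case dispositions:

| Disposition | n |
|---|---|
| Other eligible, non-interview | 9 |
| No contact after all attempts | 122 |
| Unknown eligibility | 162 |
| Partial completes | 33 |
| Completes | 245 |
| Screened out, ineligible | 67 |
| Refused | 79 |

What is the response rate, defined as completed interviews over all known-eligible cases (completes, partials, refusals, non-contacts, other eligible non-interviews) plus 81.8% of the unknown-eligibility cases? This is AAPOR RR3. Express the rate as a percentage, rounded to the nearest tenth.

39.5%

Numerator → 245
Determined eligible → 245 + 33 + 79 + 122 + 9 = 488
e × U → 0.8180 × 162 = 132.52
Denominator → 488 + 132.52 = 620.52
RR3 = 245 / 620.52 = 0.3948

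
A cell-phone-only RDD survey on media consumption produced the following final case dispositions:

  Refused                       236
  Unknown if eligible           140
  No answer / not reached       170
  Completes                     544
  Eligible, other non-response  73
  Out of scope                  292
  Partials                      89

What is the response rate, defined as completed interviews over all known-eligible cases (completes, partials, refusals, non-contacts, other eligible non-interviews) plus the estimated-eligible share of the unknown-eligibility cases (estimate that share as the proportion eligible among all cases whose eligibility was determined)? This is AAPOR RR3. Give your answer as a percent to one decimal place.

44.5%

Numerator = 544
Eligible (known) = 544 + 89 + 236 + 170 + 73 = 1112
e = 1112 / (1112 + 292) = 1112 / 1404 = 0.7920
Estimated eligible among unknowns = 0.7920 × 140 = 110.88
Base = 1112 + 110.88 = 1222.88
RR3 = 544 / 1222.88 = 0.4449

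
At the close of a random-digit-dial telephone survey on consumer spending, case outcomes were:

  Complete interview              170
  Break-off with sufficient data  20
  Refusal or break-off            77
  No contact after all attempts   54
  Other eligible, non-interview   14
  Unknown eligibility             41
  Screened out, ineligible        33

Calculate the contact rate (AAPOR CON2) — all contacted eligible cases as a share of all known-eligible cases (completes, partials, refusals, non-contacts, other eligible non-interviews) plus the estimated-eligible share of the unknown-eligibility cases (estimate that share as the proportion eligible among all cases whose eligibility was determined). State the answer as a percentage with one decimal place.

75.5%

Num: 170 + 20 + 77 + 14 = 281
Determined eligible: 170 + 20 + 77 + 54 + 14 = 335
e = 335 / (335 + 33) = 335 / 368 = 0.9103
e × U: 0.9103 × 41 = 37.32
Denominator: 335 + 37.32 = 372.32
CON2 = 281 / 372.32 = 0.7547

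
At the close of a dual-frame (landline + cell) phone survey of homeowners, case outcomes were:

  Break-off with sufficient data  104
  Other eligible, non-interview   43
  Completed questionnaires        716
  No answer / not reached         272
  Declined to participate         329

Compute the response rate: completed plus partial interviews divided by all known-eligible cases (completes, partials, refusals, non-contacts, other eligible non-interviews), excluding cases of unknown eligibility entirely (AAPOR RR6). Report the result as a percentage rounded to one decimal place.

56.0%

Num = 716 + 104 = 820
Denom = 716 + 104 + 329 + 272 + 43 = 1464
RR6 = 820 / 1464 = 0.5601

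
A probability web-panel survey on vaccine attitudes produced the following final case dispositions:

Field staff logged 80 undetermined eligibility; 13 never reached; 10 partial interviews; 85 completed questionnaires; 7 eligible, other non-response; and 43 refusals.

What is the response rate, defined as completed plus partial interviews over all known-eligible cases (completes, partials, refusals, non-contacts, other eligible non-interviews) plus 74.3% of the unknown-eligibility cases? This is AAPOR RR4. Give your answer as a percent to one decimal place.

43.7%

Top: 85 + 10 = 95
Determined eligible: 85 + 10 + 43 + 13 + 7 = 158
e × U: 0.7430 × 80 = 59.44
Base: 158 + 59.44 = 217.44
RR4 = 95 / 217.44 = 0.4369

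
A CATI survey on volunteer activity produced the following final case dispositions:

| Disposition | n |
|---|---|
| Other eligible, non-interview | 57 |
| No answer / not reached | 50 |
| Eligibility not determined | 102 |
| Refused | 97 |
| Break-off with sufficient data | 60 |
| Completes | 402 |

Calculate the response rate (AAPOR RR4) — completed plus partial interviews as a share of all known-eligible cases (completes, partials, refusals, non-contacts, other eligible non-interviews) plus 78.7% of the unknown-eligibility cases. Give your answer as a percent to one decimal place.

61.9%

Num → 402 + 60 = 462
Determined eligible → 402 + 60 + 97 + 50 + 57 = 666
Estimated eligible among unknowns → 0.7870 × 102 = 80.27
Denom → 666 + 80.27 = 746.27
RR4 = 462 / 746.27 = 0.6191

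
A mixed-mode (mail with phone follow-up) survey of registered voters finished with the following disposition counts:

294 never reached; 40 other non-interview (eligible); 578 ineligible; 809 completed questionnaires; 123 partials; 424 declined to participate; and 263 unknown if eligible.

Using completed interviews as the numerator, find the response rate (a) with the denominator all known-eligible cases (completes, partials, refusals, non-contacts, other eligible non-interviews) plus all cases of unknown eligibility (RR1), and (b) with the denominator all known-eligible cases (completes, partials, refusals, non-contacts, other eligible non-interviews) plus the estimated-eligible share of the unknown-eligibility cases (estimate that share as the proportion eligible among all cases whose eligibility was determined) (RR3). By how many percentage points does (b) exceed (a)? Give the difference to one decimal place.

1.5

Numerator = 809
Base = 809 + 123 + 424 + 294 + 40 + 263 = 1953
RR1 = 809 / 1953 = 0.4142
Known eligible = 809 + 123 + 424 + 294 + 40 = 1690
e = 1690 / (1690 + 578) = 1690 / 2268 = 0.7451
Eligible share of unknowns = 0.7451 × 263 = 195.96
Base = 1690 + 195.96 = 1885.96
RR3 = 809 / 1885.96 = 0.4290
Difference = 42.90 − 41.42 = 1.48 percentage points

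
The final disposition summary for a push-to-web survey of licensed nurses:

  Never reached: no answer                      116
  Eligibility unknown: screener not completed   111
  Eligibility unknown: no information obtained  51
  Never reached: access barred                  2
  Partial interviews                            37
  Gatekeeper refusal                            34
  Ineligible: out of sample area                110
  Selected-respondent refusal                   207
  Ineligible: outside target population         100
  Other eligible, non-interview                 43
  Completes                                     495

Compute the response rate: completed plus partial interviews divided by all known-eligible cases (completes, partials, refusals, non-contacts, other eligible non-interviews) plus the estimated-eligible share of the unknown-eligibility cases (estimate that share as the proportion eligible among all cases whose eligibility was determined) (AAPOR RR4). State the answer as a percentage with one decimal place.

49.9%

Refusals = 34 + 207 = 241
Never reached = 116 + 2 = 118
Unknown if eligible = 111 + 51 = 162
Not eligible = 100 + 110 = 210
Top: 495 + 37 = 532
Eligible (known): 495 + 37 + 241 + 118 + 43 = 934
e = 934 / (934 + 210) = 934 / 1144 = 0.8164
e × U: 0.8164 × 162 = 132.26
Denominator: 934 + 132.26 = 1066.26
RR4 = 532 / 1066.26 = 0.4989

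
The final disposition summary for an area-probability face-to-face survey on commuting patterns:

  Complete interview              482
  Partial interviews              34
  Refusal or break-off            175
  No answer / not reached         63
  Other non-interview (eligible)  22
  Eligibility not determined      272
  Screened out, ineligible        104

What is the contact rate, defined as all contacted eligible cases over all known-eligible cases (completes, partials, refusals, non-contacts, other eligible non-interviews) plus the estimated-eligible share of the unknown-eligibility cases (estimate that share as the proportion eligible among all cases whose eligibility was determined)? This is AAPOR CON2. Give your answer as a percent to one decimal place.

Top → 482 + 34 + 175 + 22 = 713
Eligible (known) → 482 + 34 + 175 + 63 + 22 = 776
e = 776 / (776 + 104) = 776 / 880 = 0.8818
Eligible share of unknowns → 0.8818 × 272 = 239.85
Base → 776 + 239.85 = 1015.85
CON2 = 713 / 1015.85 = 0.7019

70.2%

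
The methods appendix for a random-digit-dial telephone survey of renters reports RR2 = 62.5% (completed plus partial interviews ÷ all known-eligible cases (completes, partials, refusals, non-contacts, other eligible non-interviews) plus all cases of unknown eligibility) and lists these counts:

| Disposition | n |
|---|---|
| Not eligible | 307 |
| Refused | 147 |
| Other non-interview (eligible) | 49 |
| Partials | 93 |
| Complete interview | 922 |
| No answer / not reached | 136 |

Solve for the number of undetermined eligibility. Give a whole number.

Top → 922 + 93 = 1015
RR2 = 1015 / D = 0.625
D = 1015 / 0.625 = 1624.0
Rest of base = 1347
undetermined eligibility = 1624.0 − 1347 ≈ 277

277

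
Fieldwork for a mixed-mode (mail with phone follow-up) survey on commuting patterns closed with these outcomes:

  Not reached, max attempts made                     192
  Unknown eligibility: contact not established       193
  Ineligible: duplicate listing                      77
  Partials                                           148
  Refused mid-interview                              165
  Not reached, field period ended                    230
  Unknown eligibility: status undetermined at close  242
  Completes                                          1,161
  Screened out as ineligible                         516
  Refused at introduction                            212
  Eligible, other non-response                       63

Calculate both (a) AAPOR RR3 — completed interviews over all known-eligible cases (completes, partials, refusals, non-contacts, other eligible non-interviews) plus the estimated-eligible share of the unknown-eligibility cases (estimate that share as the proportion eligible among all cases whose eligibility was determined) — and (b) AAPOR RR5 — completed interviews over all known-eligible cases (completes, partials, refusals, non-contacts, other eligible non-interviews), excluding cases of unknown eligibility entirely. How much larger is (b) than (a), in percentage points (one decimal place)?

7.3

Refusals = 212 + 165 = 377
Never reached = 230 + 192 = 422
Undetermined eligibility = 193 + 242 = 435
Not eligible = 516 + 77 = 593
Numerator → 1161
Known eligible → 1161 + 148 + 377 + 422 + 63 = 2171
e = 2171 / (2171 + 593) = 2171 / 2764 = 0.7855
e × U → 0.7855 × 435 = 341.69
Base → 2171 + 341.69 = 2512.69
RR3 = 1161 / 2512.69 = 0.4621
Base → 1161 + 148 + 377 + 422 + 63 = 2171
RR5 = 1161 / 2171 = 0.5348
Difference = 53.48 − 46.21 = 7.27 percentage points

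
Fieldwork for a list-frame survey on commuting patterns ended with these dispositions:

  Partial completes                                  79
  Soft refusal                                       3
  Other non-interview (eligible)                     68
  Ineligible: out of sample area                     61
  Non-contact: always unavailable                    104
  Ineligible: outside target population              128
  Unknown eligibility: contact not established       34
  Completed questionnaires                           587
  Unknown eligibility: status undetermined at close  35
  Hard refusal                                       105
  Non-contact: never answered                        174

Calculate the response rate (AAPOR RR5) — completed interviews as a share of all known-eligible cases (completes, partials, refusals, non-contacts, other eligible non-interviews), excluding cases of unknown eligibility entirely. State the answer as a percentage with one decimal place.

Refused = 105 + 3 = 108
Non-contacts = 174 + 104 = 278
Unknown eligibility = 34 + 35 = 69
Not eligible = 128 + 61 = 189
Num = 587
Base = 587 + 79 + 108 + 278 + 68 = 1120
RR5 = 587 / 1120 = 0.5241

52.4%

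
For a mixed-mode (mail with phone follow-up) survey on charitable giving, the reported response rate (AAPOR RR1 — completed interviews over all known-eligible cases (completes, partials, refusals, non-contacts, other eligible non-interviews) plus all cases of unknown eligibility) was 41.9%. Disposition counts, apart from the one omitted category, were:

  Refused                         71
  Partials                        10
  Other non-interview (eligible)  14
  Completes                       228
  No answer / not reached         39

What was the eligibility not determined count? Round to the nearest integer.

RR1 = 228 / D = 0.419
D = 228 / 0.419 = 544.2
Remaining denominator categories sum to 362
eligibility not determined = 544.2 − 362 ≈ 182

182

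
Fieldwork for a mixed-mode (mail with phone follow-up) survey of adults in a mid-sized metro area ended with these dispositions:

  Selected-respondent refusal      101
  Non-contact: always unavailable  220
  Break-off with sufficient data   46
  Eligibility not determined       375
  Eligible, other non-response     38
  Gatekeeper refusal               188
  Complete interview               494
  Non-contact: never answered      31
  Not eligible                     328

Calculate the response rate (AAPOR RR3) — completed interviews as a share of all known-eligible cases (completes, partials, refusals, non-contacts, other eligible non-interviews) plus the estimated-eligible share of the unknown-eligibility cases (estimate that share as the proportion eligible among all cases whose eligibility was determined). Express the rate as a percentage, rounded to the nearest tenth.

Refusal or break-off = 188 + 101 = 289
Never reached = 31 + 220 = 251
Num → 494
Known eligible → 494 + 46 + 289 + 251 + 38 = 1118
e = 1118 / (1118 + 328) = 1118 / 1446 = 0.7732
Eligible share of unknowns → 0.7732 × 375 = 289.95
Denominator → 1118 + 289.95 = 1407.95
RR3 = 494 / 1407.95 = 0.3509

35.1%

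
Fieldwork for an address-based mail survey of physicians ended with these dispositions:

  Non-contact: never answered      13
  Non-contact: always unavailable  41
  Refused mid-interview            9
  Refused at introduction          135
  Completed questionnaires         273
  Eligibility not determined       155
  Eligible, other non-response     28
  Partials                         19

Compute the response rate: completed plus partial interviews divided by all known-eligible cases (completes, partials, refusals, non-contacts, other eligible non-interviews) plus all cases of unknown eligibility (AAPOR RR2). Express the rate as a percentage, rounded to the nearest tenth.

Refused = 135 + 9 = 144
No answer / not reached = 13 + 41 = 54
Num → 273 + 19 = 292
Base → 273 + 19 + 144 + 54 + 28 + 155 = 673
RR2 = 292 / 673 = 0.4339

43.4%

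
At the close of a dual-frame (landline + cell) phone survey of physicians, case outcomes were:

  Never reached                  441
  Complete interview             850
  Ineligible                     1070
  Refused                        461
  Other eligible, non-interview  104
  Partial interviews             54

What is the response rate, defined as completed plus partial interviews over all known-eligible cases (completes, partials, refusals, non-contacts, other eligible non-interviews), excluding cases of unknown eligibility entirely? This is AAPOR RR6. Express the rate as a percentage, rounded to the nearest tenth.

Num: 850 + 54 = 904
Denominator: 850 + 54 + 461 + 441 + 104 = 1910
RR6 = 904 / 1910 = 0.4733

47.3%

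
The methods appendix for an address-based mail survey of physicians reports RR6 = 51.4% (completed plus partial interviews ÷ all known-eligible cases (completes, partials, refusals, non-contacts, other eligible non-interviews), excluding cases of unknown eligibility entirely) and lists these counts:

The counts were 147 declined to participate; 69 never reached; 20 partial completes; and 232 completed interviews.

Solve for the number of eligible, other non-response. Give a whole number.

22

Num: 232 + 20 = 252
RR6 = 252 / D = 0.514
D = 252 / 0.514 = 490.3
Remaining denominator categories sum to 468
eligible, other non-response = 490.3 − 468 ≈ 22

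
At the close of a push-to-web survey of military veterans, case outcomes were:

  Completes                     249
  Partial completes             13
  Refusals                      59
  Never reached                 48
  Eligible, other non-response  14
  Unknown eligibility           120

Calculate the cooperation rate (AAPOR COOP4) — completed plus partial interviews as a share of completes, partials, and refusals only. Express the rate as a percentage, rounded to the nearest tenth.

81.6%

Num → 249 + 13 = 262
Denom → 249 + 13 + 59 = 321
COOP4 = 262 / 321 = 0.8162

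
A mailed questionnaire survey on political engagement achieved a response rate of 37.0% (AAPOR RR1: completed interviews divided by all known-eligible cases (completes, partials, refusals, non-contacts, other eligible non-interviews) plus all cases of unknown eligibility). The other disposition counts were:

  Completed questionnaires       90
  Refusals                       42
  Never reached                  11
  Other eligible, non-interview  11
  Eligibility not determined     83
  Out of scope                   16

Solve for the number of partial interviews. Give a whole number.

6

RR1 = 90 / D = 0.370
D = 90 / 0.370 = 243.2
Remaining denominator categories sum to 237
partial interviews = 243.2 − 237 ≈ 6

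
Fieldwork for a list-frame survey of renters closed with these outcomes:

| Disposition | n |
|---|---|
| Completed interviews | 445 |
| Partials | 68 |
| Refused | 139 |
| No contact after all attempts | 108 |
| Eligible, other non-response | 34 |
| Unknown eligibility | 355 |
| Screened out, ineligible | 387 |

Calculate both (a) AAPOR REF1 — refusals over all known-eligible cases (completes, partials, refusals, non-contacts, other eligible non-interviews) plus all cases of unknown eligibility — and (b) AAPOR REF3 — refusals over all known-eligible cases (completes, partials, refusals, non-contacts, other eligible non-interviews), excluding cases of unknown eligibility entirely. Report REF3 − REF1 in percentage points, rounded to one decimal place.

Top = 139
Denom = 445 + 68 + 139 + 108 + 34 + 355 = 1149
REF1 = 139 / 1149 = 0.1210
Denom = 445 + 68 + 139 + 108 + 34 = 794
REF3 = 139 / 794 = 0.1751
Difference = 17.51 − 12.10 = 5.41 percentage points

5.4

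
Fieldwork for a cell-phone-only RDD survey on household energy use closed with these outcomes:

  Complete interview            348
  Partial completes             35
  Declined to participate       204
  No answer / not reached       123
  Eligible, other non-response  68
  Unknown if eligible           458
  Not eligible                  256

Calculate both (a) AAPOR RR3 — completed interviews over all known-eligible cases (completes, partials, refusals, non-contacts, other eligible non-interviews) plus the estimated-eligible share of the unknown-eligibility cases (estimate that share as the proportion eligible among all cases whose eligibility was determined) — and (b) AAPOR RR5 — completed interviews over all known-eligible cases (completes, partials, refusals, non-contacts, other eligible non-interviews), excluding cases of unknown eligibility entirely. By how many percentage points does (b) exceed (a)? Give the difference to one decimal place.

Num = 348
Known eligible = 348 + 35 + 204 + 123 + 68 = 778
e = 778 / (778 + 256) = 778 / 1034 = 0.7524
Estimated eligible among unknowns = 0.7524 × 458 = 344.60
Base = 778 + 344.60 = 1122.60
RR3 = 348 / 1122.60 = 0.3100
Base = 348 + 35 + 204 + 123 + 68 = 778
RR5 = 348 / 778 = 0.4473
Difference = 44.73 − 31.00 = 13.73 percentage points

13.7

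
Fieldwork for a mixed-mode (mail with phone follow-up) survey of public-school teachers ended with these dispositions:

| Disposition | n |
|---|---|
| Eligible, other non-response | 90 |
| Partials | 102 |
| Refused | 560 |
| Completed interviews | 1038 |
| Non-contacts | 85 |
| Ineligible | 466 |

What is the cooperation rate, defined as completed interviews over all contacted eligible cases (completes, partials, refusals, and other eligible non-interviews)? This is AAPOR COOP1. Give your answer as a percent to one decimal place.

Num → 1038
Base → 1038 + 102 + 560 + 90 = 1790
COOP1 = 1038 / 1790 = 0.5799

58.0%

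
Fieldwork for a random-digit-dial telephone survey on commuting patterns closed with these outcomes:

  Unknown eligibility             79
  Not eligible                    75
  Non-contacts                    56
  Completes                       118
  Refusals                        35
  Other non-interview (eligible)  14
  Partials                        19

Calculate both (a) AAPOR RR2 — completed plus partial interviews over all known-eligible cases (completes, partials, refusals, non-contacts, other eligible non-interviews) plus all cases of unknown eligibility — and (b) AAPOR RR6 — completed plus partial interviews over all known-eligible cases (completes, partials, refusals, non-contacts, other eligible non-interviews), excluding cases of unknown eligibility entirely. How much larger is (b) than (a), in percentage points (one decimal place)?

Num = 118 + 19 = 137
Denom = 118 + 19 + 35 + 56 + 14 + 79 = 321
RR2 = 137 / 321 = 0.4268
Denom = 118 + 19 + 35 + 56 + 14 = 242
RR6 = 137 / 242 = 0.5661
Difference = 56.61 − 42.68 = 13.93 percentage points

13.9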